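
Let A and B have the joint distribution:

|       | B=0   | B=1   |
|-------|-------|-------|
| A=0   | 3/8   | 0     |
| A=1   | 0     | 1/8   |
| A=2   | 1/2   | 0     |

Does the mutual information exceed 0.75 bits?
Marginal P(A) (row sums):
  P(A=0) = 3/8 + 0 = 3/8
  P(A=1) = 0 + 1/8 = 1/8
  P(A=2) = 1/2 + 0 = 1/2
Marginal P(B) (column sums):
  P(B=0) = 3/8 + 0 + 1/2 = 7/8
  P(B=1) = 0 + 1/8 + 0 = 1/8

H(A) = -[(3/8)·log₂(3/8) + (1/8)·log₂(1/8) + (1/2)·log₂(1/2)]
  = 0.5306 + 0.3750 + 0.5000
  = 1.4056 bits
H(B) = -[(7/8)·log₂(7/8) + (1/8)·log₂(1/8)]
  = 0.1686 + 0.3750
  = 0.5436 bits
H(A,B) = -[(3/8)·log₂(3/8) + (1/8)·log₂(1/8) + (1/2)·log₂(1/2)]
  = 0.5306 + 0.3750 + 0.5000
  = 1.4056 bits

I(A;B) = H(A) + H(B) - H(A,B)
  = 1.4056 + 0.5436 - 1.4056
  = 0.5436 bits

No. I(A;B) = 0.5436 bits, which is ≤ 0.75 bits.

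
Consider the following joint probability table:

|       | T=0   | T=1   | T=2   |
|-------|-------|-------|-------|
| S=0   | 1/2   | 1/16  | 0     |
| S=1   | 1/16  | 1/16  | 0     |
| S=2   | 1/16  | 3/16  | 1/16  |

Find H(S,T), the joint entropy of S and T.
H(S,T) = -Σ P(S,T) log₂ P(S,T), summed over the non-zero cells:
H(S,T) = -[(1/2)·log₂(1/2) + (1/16)·log₂(1/16) + (1/16)·log₂(1/16) + (1/16)·log₂(1/16) + (1/16)·log₂(1/16) + (3/16)·log₂(3/16) + (1/16)·log₂(1/16)]
  = 0.5000 + 0.2500 + 0.2500 + 0.2500 + 0.2500 + 0.4528 + 0.2500
  = 2.2028 bits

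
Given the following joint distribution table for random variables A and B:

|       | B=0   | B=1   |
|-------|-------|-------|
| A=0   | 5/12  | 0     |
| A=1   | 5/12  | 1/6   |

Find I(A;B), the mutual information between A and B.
Marginal P(A) (row sums):
  P(A=0) = 5/12 + 0 = 5/12
  P(A=1) = 5/12 + 1/6 = 7/12
Marginal P(B) (column sums):
  P(B=0) = 5/12 + 5/12 = 5/6
  P(B=1) = 0 + 1/6 = 1/6

H(A) = -[(5/12)·log₂(5/12) + (7/12)·log₂(7/12)]
  = 0.5263 + 0.4536
  = 0.9799 bits
H(B) = -[(5/6)·log₂(5/6) + (1/6)·log₂(1/6)]
  = 0.2192 + 0.4308
  = 0.6500 bits
H(A,B) = -[(5/12)·log₂(5/12) + (5/12)·log₂(5/12) + (1/6)·log₂(1/6)]
  = 0.5263 + 0.5263 + 0.4308
  = 1.4834 bits

I(A;B) = H(A) + H(B) - H(A,B)
  = 0.9799 + 0.6500 - 1.4834
  = 0.1465 bits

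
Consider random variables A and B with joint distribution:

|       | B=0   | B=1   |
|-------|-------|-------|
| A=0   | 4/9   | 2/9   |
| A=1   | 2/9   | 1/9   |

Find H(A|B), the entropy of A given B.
Marginal P(B) (column sums):
  P(B=0) = 4/9 + 2/9 = 2/3
  P(B=1) = 2/9 + 1/9 = 1/3

H(A|B) = -Σ P(A,B)·log₂ P(A|B), where P(A|B) = P(A,B) / P(B)
  (A=0,B=0): P(A|B) = (4/9)/(2/3) = 2/3;  -(4/9)·log₂(2/3) = 0.2600
  (A=0,B=1): P(A|B) = (2/9)/(1/3) = 2/3;  -(2/9)·log₂(2/3) = 0.1300
  (A=1,B=0): P(A|B) = (2/9)/(2/3) = 1/3;  -(2/9)·log₂(1/3) = 0.3522
  (A=1,B=1): P(A|B) = (1/9)/(1/3) = 1/3;  -(1/9)·log₂(1/3) = 0.1761
H(A|B) = 0.2600 + 0.1300 + 0.3522 + 0.1761
  = 0.9183 bits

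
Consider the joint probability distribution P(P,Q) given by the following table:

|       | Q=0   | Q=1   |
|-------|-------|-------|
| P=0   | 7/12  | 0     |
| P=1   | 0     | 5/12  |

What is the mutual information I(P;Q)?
Marginal P(P) (row sums):
  P(P=0) = 7/12 + 0 = 7/12
  P(P=1) = 0 + 5/12 = 5/12
Marginal P(Q) (column sums):
  P(Q=0) = 7/12 + 0 = 7/12
  P(Q=1) = 0 + 5/12 = 5/12

H(P) = -[(7/12)·log₂(7/12) + (5/12)·log₂(5/12)]
  = 0.4536 + 0.5263
  = 0.9799 bits
H(Q) = -[(7/12)·log₂(7/12) + (5/12)·log₂(5/12)]
  = 0.4536 + 0.5263
  = 0.9799 bits
H(P,Q) = -[(7/12)·log₂(7/12) + (5/12)·log₂(5/12)]
  = 0.4536 + 0.5263
  = 0.9799 bits

I(P;Q) = H(P) + H(Q) - H(P,Q)
  = 0.9799 + 0.9799 - 0.9799
  = 0.9799 bits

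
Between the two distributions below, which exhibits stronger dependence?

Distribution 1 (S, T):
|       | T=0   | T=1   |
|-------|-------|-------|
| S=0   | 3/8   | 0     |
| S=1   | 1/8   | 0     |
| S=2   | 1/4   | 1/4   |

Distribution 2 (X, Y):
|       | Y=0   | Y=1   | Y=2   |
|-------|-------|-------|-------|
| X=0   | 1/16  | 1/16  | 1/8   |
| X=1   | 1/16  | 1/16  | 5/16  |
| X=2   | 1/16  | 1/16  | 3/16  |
Distribution 1 (S, T):
Marginal P(S) (row sums):
  P(S=0) = 3/8 + 0 = 3/8
  P(S=1) = 1/8 + 0 = 1/8
  P(S=2) = 1/4 + 1/4 = 1/2
Marginal P(T) (column sums):
  P(T=0) = 3/8 + 1/8 + 1/4 = 3/4
  P(T=1) = 0 + 0 + 1/4 = 1/4

H(S) = -[(3/8)·log₂(3/8) + (1/8)·log₂(1/8) + (1/2)·log₂(1/2)]
  = 0.5306 + 0.3750 + 0.5000
  = 1.4056 bits
H(T) = -[(3/4)·log₂(3/4) + (1/4)·log₂(1/4)]
  = 0.3113 + 0.5000
  = 0.8113 bits
H(S,T) = -[(3/8)·log₂(3/8) + (1/8)·log₂(1/8) + (1/4)·log₂(1/4) + (1/4)·log₂(1/4)]
  = 0.5306 + 0.3750 + 0.5000 + 0.5000
  = 1.9056 bits

I(S;T) = H(S) + H(T) - H(S,T)
  = 1.4056 + 0.8113 - 1.9056
  = 0.3113 bits

Distribution 2 (X, Y):
Marginal P(X) (row sums):
  P(X=0) = 1/16 + 1/16 + 1/8 = 1/4
  P(X=1) = 1/16 + 1/16 + 5/16 = 7/16
  P(X=2) = 1/16 + 1/16 + 3/16 = 5/16
Marginal P(Y) (column sums):
  P(Y=0) = 1/16 + 1/16 + 1/16 = 3/16
  P(Y=1) = 1/16 + 1/16 + 1/16 = 3/16
  P(Y=2) = 1/8 + 5/16 + 3/16 = 5/8

H(X) = -[(1/4)·log₂(1/4) + (7/16)·log₂(7/16) + (5/16)·log₂(5/16)]
  = 0.5000 + 0.5218 + 0.5244
  = 1.5462 bits
H(Y) = -[(3/16)·log₂(3/16) + (3/16)·log₂(3/16) + (5/8)·log₂(5/8)]
  = 0.4528 + 0.4528 + 0.4238
  = 1.3294 bits
H(X,Y) = -[(1/16)·log₂(1/16) + (1/16)·log₂(1/16) + (1/8)·log₂(1/8) + (1/16)·log₂(1/16) + (1/16)·log₂(1/16) + (5/16)·log₂(5/16) + (1/16)·log₂(1/16) + (1/16)·log₂(1/16) + (3/16)·log₂(3/16)]
  = 0.2500 + 0.2500 + 0.3750 + 0.2500 + 0.2500 + 0.5244 + 0.2500 + 0.2500 + 0.4528
  = 2.8522 bits

I(X;Y) = H(X) + H(Y) - H(X,Y)
  = 1.5462 + 1.3294 - 2.8522
  = 0.0234 bits

I(S;T) = 0.3113 bits > I(X;Y) = 0.0234 bits, so (S, T) has the higher mutual information (stronger dependence).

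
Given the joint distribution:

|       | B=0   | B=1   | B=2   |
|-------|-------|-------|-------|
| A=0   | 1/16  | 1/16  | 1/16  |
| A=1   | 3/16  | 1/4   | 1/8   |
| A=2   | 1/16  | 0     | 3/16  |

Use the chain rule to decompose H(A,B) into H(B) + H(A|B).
By the chain rule: H(A,B) = H(B) + H(A|B)

Marginal P(B) (column sums):
  P(B=0) = 1/16 + 3/16 + 1/16 = 5/16
  P(B=1) = 1/16 + 1/4 + 0 = 5/16
  P(B=2) = 1/16 + 1/8 + 3/16 = 3/8
H(B) = -[(5/16)·log₂(5/16) + (5/16)·log₂(5/16) + (3/8)·log₂(3/8)]
  = 0.5244 + 0.5244 + 0.5306
  = 1.5794 bits
H(A|B) = -Σ P(A,B)·log₂ P(A|B), where P(A|B) = P(A,B) / P(B)
  (cells with P(A,B) = 0 contribute 0)
  (A=0,B=0): P(A|B) = (1/16)/(5/16) = 1/5;  -(1/16)·log₂(1/5) = 0.1451
  (A=0,B=1): P(A|B) = (1/16)/(5/16) = 1/5;  -(1/16)·log₂(1/5) = 0.1451
  (A=0,B=2): P(A|B) = (1/16)/(3/8) = 1/6;  -(1/16)·log₂(1/6) = 0.1616
  (A=1,B=0): P(A|B) = (3/16)/(5/16) = 3/5;  -(3/16)·log₂(3/5) = 0.1382
  (A=1,B=1): P(A|B) = (1/4)/(5/16) = 4/5;  -(1/4)·log₂(4/5) = 0.0805
  (A=1,B=2): P(A|B) = (1/8)/(3/8) = 1/3;  -(1/8)·log₂(1/3) = 0.1981
  (A=2,B=0): P(A|B) = (1/16)/(5/16) = 1/5;  -(1/16)·log₂(1/5) = 0.1451
  (A=2,B=2): P(A|B) = (3/16)/(3/8) = 1/2;  -(3/16)·log₂(1/2) = 0.1875
H(A|B) = 0.1451 + 0.1451 + 0.1616 + 0.1382 + 0.0805 + 0.1981 + 0.1451 + 0.1875
  = 1.2012 bits

H(A,B) = H(B) + H(A|B) = 1.5794 + 1.2012 = 2.7806 bits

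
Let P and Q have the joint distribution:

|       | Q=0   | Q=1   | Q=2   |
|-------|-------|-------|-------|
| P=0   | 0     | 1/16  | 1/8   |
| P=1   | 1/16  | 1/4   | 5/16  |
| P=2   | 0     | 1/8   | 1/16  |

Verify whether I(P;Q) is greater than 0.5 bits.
Marginal P(P) (row sums):
  P(P=0) = 0 + 1/16 + 1/8 = 3/16
  P(P=1) = 1/16 + 1/4 + 5/16 = 5/8
  P(P=2) = 0 + 1/8 + 1/16 = 3/16
Marginal P(Q) (column sums):
  P(Q=0) = 0 + 1/16 + 0 = 1/16
  P(Q=1) = 1/16 + 1/4 + 1/8 = 7/16
  P(Q=2) = 1/8 + 5/16 + 1/16 = 1/2

H(P) = -[(3/16)·log₂(3/16) + (5/8)·log₂(5/8) + (3/16)·log₂(3/16)]
  = 0.4528 + 0.4238 + 0.4528
  = 1.3294 bits
H(Q) = -[(1/16)·log₂(1/16) + (7/16)·log₂(7/16) + (1/2)·log₂(1/2)]
  = 0.2500 + 0.5218 + 0.5000
  = 1.2718 bits
H(P,Q) = -[(1/16)·log₂(1/16) + (1/8)·log₂(1/8) + (1/16)·log₂(1/16) + (1/4)·log₂(1/4) + (5/16)·log₂(5/16) + (1/8)·log₂(1/8) + (1/16)·log₂(1/16)]
  = 0.2500 + 0.3750 + 0.2500 + 0.5000 + 0.5244 + 0.3750 + 0.2500
  = 2.5244 bits

I(P;Q) = H(P) + H(Q) - H(P,Q)
  = 1.3294 + 1.2718 - 2.5244
  = 0.0768 bits

No. I(P;Q) = 0.0768 bits, which is ≤ 0.5 bits.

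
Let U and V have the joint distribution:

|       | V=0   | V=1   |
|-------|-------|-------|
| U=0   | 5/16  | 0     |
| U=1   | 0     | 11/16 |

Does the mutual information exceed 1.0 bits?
Marginal P(U) (row sums):
  P(U=0) = 5/16 + 0 = 5/16
  P(U=1) = 0 + 11/16 = 11/16
Marginal P(V) (column sums):
  P(V=0) = 5/16 + 0 = 5/16
  P(V=1) = 0 + 11/16 = 11/16

H(U) = -[(5/16)·log₂(5/16) + (11/16)·log₂(11/16)]
  = 0.5244 + 0.3716
  = 0.8960 bits
H(V) = -[(5/16)·log₂(5/16) + (11/16)·log₂(11/16)]
  = 0.5244 + 0.3716
  = 0.8960 bits
H(U,V) = -[(5/16)·log₂(5/16) + (11/16)·log₂(11/16)]
  = 0.5244 + 0.3716
  = 0.8960 bits

I(U;V) = H(U) + H(V) - H(U,V)
  = 0.8960 + 0.8960 - 0.8960
  = 0.8960 bits

No. I(U;V) = 0.8960 bits, which is ≤ 1.0 bits.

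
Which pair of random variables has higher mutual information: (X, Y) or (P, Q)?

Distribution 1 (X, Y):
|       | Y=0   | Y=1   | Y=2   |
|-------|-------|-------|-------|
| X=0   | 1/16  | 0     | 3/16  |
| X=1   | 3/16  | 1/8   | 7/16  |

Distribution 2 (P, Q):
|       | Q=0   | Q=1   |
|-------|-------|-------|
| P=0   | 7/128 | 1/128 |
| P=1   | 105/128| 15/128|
Distribution 1 (X, Y):
Marginal P(X) (row sums):
  P(X=0) = 1/16 + 0 + 3/16 = 1/4
  P(X=1) = 3/16 + 1/8 + 7/16 = 3/4
Marginal P(Y) (column sums):
  P(Y=0) = 1/16 + 3/16 = 1/4
  P(Y=1) = 0 + 1/8 = 1/8
  P(Y=2) = 3/16 + 7/16 = 5/8

H(X) = -[(1/4)·log₂(1/4) + (3/4)·log₂(3/4)]
  = 0.5000 + 0.3113
  = 0.8113 bits
H(Y) = -[(1/4)·log₂(1/4) + (1/8)·log₂(1/8) + (5/8)·log₂(5/8)]
  = 0.5000 + 0.3750 + 0.4238
  = 1.2988 bits
H(X,Y) = -[(1/16)·log₂(1/16) + (3/16)·log₂(3/16) + (3/16)·log₂(3/16) + (1/8)·log₂(1/8) + (7/16)·log₂(7/16)]
  = 0.2500 + 0.4528 + 0.4528 + 0.3750 + 0.5218
  = 2.0524 bits

I(X;Y) = H(X) + H(Y) - H(X,Y)
  = 0.8113 + 1.2988 - 2.0524
  = 0.0577 bits

Distribution 2 (P, Q):
Marginal P(P) (row sums):
  P(P=0) = 7/128 + 1/128 = 1/16
  P(P=1) = 105/128 + 15/128 = 15/16
Marginal P(Q) (column sums):
  P(Q=0) = 7/128 + 105/128 = 7/8
  P(Q=1) = 1/128 + 15/128 = 1/8

H(P) = -[(1/16)·log₂(1/16) + (15/16)·log₂(15/16)]
  = 0.2500 + 0.0873
  = 0.3373 bits
H(Q) = -[(7/8)·log₂(7/8) + (1/8)·log₂(1/8)]
  = 0.1686 + 0.3750
  = 0.5436 bits
H(P,Q) = -[(7/128)·log₂(7/128) + (1/128)·log₂(1/128) + (105/128)·log₂(105/128) + (15/128)·log₂(15/128)]
  = 0.2293 + 0.0547 + 0.2344 + 0.3625
  = 0.8809 bits

I(P;Q) = H(P) + H(Q) - H(P,Q)
  = 0.3373 + 0.5436 - 0.8809
  = 0.0000 bits

I(X;Y) = 0.0577 bits > I(P;Q) = 0.0000 bits, so (X, Y) has the higher mutual information (stronger dependence).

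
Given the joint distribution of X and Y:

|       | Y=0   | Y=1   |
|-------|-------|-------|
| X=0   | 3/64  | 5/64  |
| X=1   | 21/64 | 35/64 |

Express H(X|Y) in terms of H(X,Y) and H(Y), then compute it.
H(X|Y) = H(X,Y) - H(Y)

Marginal P(Y) (column sums):
  P(Y=0) = 3/64 + 21/64 = 3/8
  P(Y=1) = 5/64 + 35/64 = 5/8

H(X,Y) = -[(3/64)·log₂(3/64) + (5/64)·log₂(5/64) + (21/64)·log₂(21/64) + (35/64)·log₂(35/64)]
  = 0.2070 + 0.2873 + 0.5275 + 0.4762
  = 1.4980 bits
H(Y) = -[(3/8)·log₂(3/8) + (5/8)·log₂(5/8)]
  = 0.5306 + 0.4238
  = 0.9544 bits

H(X|Y) = 1.4980 - 0.9544 = 0.5436 bits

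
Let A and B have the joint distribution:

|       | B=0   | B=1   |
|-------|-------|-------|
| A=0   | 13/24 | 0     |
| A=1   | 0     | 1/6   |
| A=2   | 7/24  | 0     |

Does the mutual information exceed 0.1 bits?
Marginal P(A) (row sums):
  P(A=0) = 13/24 + 0 = 13/24
  P(A=1) = 0 + 1/6 = 1/6
  P(A=2) = 7/24 + 0 = 7/24
Marginal P(B) (column sums):
  P(B=0) = 13/24 + 0 + 7/24 = 5/6
  P(B=1) = 0 + 1/6 + 0 = 1/6

H(A) = -[(13/24)·log₂(13/24) + (1/6)·log₂(1/6) + (7/24)·log₂(7/24)]
  = 0.4791 + 0.4308 + 0.5185
  = 1.4284 bits
H(B) = -[(5/6)·log₂(5/6) + (1/6)·log₂(1/6)]
  = 0.2192 + 0.4308
  = 0.6500 bits
H(A,B) = -[(13/24)·log₂(13/24) + (1/6)·log₂(1/6) + (7/24)·log₂(7/24)]
  = 0.4791 + 0.4308 + 0.5185
  = 1.4284 bits

I(A;B) = H(A) + H(B) - H(A,B)
  = 1.4284 + 0.6500 - 1.4284
  = 0.6500 bits

Yes. I(A;B) = 0.6500 bits, which is > 0.1 bits.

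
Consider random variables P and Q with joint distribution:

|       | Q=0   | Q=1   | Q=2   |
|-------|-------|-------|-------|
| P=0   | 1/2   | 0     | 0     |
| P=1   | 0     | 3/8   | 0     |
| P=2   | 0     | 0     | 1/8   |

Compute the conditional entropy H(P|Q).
Marginal P(Q) (column sums):
  P(Q=0) = 1/2 + 0 + 0 = 1/2
  P(Q=1) = 0 + 3/8 + 0 = 3/8
  P(Q=2) = 0 + 0 + 1/8 = 1/8

H(P|Q) = -Σ P(P,Q)·log₂ P(P|Q), where P(P|Q) = P(P,Q) / P(Q)
  (cells with P(P,Q) = 0 contribute 0)
  (P=0,Q=0): P(P|Q) = (1/2)/(1/2) = 1;  -(1/2)·log₂(1) = 0.0000
  (P=1,Q=1): P(P|Q) = (3/8)/(3/8) = 1;  -(3/8)·log₂(1) = 0.0000
  (P=2,Q=2): P(P|Q) = (1/8)/(1/8) = 1;  -(1/8)·log₂(1) = 0.0000
H(P|Q) = 0.0000 + 0.0000 + 0.0000
  = 0.0000 bits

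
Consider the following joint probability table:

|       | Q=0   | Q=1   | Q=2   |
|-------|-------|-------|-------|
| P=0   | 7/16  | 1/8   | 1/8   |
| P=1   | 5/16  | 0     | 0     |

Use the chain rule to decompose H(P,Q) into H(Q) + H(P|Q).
By the chain rule: H(P,Q) = H(Q) + H(P|Q)

Marginal P(Q) (column sums):
  P(Q=0) = 7/16 + 5/16 = 3/4
  P(Q=1) = 1/8 + 0 = 1/8
  P(Q=2) = 1/8 + 0 = 1/8
H(Q) = -[(3/4)·log₂(3/4) + (1/8)·log₂(1/8) + (1/8)·log₂(1/8)]
  = 0.3113 + 0.3750 + 0.3750
  = 1.0613 bits
H(P|Q) = -Σ P(P,Q)·log₂ P(P|Q), where P(P|Q) = P(P,Q) / P(Q)
  (cells with P(P,Q) = 0 contribute 0)
  (P=0,Q=0): P(P|Q) = (7/16)/(3/4) = 7/12;  -(7/16)·log₂(7/12) = 0.3402
  (P=0,Q=1): P(P|Q) = (1/8)/(1/8) = 1;  -(1/8)·log₂(1) = 0.0000
  (P=0,Q=2): P(P|Q) = (1/8)/(1/8) = 1;  -(1/8)·log₂(1) = 0.0000
  (P=1,Q=0): P(P|Q) = (5/16)/(3/4) = 5/12;  -(5/16)·log₂(5/12) = 0.3947
H(P|Q) = 0.3402 + 0.0000 + 0.0000 + 0.3947
  = 0.7349 bits

H(P,Q) = H(Q) + H(P|Q) = 1.0613 + 0.7349 = 1.7962 bits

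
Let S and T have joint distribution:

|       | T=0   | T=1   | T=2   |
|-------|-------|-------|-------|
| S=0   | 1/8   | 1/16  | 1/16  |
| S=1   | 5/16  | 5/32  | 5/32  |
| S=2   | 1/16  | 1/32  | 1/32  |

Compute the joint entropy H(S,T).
H(S,T) = -Σ P(S,T) log₂ P(S,T), summed over the non-zero cells:
H(S,T) = -[(1/8)·log₂(1/8) + (1/16)·log₂(1/16) + (1/16)·log₂(1/16) + (5/16)·log₂(5/16) + (5/32)·log₂(5/32) + (5/32)·log₂(5/32) + (1/16)·log₂(1/16) + (1/32)·log₂(1/32) + (1/32)·log₂(1/32)]
  = 0.3750 + 0.2500 + 0.2500 + 0.5244 + 0.4184 + 0.4184 + 0.2500 + 0.1563 + 0.1563
  = 2.7988 bits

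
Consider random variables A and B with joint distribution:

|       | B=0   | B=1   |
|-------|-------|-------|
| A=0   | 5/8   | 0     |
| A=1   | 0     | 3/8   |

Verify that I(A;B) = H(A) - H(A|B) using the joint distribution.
Left side, from I(A;B) = H(A) + H(B) - H(A,B):
Marginal P(A) (row sums):
  P(A=0) = 5/8 + 0 = 5/8
  P(A=1) = 0 + 3/8 = 3/8
Marginal P(B) (column sums):
  P(B=0) = 5/8 + 0 = 5/8
  P(B=1) = 0 + 3/8 = 3/8

H(A) = -[(5/8)·log₂(5/8) + (3/8)·log₂(3/8)]
  = 0.4238 + 0.5306
  = 0.9544 bits
H(B) = -[(5/8)·log₂(5/8) + (3/8)·log₂(3/8)]
  = 0.4238 + 0.5306
  = 0.9544 bits
H(A,B) = -[(5/8)·log₂(5/8) + (3/8)·log₂(3/8)]
  = 0.4238 + 0.5306
  = 0.9544 bits

I(A;B) = H(A) + H(B) - H(A,B)
  = 0.9544 + 0.9544 - 0.9544
  = 0.9544 bits

Right side, with H(A|B) computed directly from the conditional probabilities:
H(A|B) = -Σ P(A,B)·log₂ P(A|B), where P(A|B) = P(A,B) / P(B)
  (cells with P(A,B) = 0 contribute 0)
  (A=0,B=0): P(A|B) = (5/8)/(5/8) = 1;  -(5/8)·log₂(1) = 0.0000
  (A=1,B=1): P(A|B) = (3/8)/(3/8) = 1;  -(3/8)·log₂(1) = 0.0000
H(A|B) = 0.0000 + 0.0000
  = 0.0000 bits
H(A) - H(A|B) = 0.9544 - 0.0000 = 0.9544 bits

Both sides equal 0.9544 bits, so I(A;B) = H(A) - H(A|B) ✓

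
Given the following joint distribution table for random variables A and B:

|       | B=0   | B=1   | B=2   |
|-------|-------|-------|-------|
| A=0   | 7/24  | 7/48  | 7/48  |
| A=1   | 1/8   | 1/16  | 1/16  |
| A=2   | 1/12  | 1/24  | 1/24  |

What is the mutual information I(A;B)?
Marginal P(A) (row sums):
  P(A=0) = 7/24 + 7/48 + 7/48 = 7/12
  P(A=1) = 1/8 + 1/16 + 1/16 = 1/4
  P(A=2) = 1/12 + 1/24 + 1/24 = 1/6
Marginal P(B) (column sums):
  P(B=0) = 7/24 + 1/8 + 1/12 = 1/2
  P(B=1) = 7/48 + 1/16 + 1/24 = 1/4
  P(B=2) = 7/48 + 1/16 + 1/24 = 1/4

H(A) = -[(7/12)·log₂(7/12) + (1/4)·log₂(1/4) + (1/6)·log₂(1/6)]
  = 0.4536 + 0.5000 + 0.4308
  = 1.3844 bits
H(B) = -[(1/2)·log₂(1/2) + (1/4)·log₂(1/4) + (1/4)·log₂(1/4)]
  = 0.5000 + 0.5000 + 0.5000
  = 1.5000 bits
H(A,B) = -[(7/24)·log₂(7/24) + (7/48)·log₂(7/48) + (7/48)·log₂(7/48) + (1/8)·log₂(1/8) + (1/16)·log₂(1/16) + (1/16)·log₂(1/16) + (1/12)·log₂(1/12) + (1/24)·log₂(1/24) + (1/24)·log₂(1/24)]
  = 0.5185 + 0.4051 + 0.4051 + 0.3750 + 0.2500 + 0.2500 + 0.2987 + 0.1910 + 0.1910
  = 2.8844 bits

I(A;B) = H(A) + H(B) - H(A,B)
  = 1.3844 + 1.5000 - 2.8844
  = 0.0000 bits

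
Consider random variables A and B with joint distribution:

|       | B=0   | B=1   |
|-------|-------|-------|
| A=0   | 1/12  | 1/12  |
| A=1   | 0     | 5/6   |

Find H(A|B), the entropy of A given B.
Marginal P(B) (column sums):
  P(B=0) = 1/12 + 0 = 1/12
  P(B=1) = 1/12 + 5/6 = 11/12

H(A|B) = -Σ P(A,B)·log₂ P(A|B), where P(A|B) = P(A,B) / P(B)
  (cells with P(A,B) = 0 contribute 0)
  (A=0,B=0): P(A|B) = (1/12)/(1/12) = 1;  -(1/12)·log₂(1) = 0.0000
  (A=0,B=1): P(A|B) = (1/12)/(11/12) = 1/11;  -(1/12)·log₂(1/11) = 0.2883
  (A=1,B=1): P(A|B) = (5/6)/(11/12) = 10/11;  -(5/6)·log₂(10/11) = 0.1146
H(A|B) = 0.0000 + 0.2883 + 0.1146
  = 0.4029 bits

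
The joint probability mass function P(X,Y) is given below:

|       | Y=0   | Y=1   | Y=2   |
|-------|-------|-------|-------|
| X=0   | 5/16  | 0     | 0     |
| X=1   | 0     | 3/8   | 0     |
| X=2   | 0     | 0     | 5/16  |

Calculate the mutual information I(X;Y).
Marginal P(X) (row sums):
  P(X=0) = 5/16 + 0 + 0 = 5/16
  P(X=1) = 0 + 3/8 + 0 = 3/8
  P(X=2) = 0 + 0 + 5/16 = 5/16
Marginal P(Y) (column sums):
  P(Y=0) = 5/16 + 0 + 0 = 5/16
  P(Y=1) = 0 + 3/8 + 0 = 3/8
  P(Y=2) = 0 + 0 + 5/16 = 5/16

H(X) = -[(5/16)·log₂(5/16) + (3/8)·log₂(3/8) + (5/16)·log₂(5/16)]
  = 0.5244 + 0.5306 + 0.5244
  = 1.5794 bits
H(Y) = -[(5/16)·log₂(5/16) + (3/8)·log₂(3/8) + (5/16)·log₂(5/16)]
  = 0.5244 + 0.5306 + 0.5244
  = 1.5794 bits
H(X,Y) = -[(5/16)·log₂(5/16) + (3/8)·log₂(3/8) + (5/16)·log₂(5/16)]
  = 0.5244 + 0.5306 + 0.5244
  = 1.5794 bits

I(X;Y) = H(X) + H(Y) - H(X,Y)
  = 1.5794 + 1.5794 - 1.5794
  = 1.5794 bits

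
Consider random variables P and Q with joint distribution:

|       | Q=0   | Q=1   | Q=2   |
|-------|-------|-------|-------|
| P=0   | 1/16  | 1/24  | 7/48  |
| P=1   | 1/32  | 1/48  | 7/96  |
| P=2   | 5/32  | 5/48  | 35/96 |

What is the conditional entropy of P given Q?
Marginal P(Q) (column sums):
  P(Q=0) = 1/16 + 1/32 + 5/32 = 1/4
  P(Q=1) = 1/24 + 1/48 + 5/48 = 1/6
  P(Q=2) = 7/48 + 7/96 + 35/96 = 7/12

H(P|Q) = -Σ P(P,Q)·log₂ P(P|Q), where P(P|Q) = P(P,Q) / P(Q)
  (P=0,Q=0): P(P|Q) = (1/16)/(1/4) = 1/4;  -(1/16)·log₂(1/4) = 0.1250
  (P=0,Q=1): P(P|Q) = (1/24)/(1/6) = 1/4;  -(1/24)·log₂(1/4) = 0.0833
  (P=0,Q=2): P(P|Q) = (7/48)/(7/12) = 1/4;  -(7/48)·log₂(1/4) = 0.2917
  (P=1,Q=0): P(P|Q) = (1/32)/(1/4) = 1/8;  -(1/32)·log₂(1/8) = 0.0938
  (P=1,Q=1): P(P|Q) = (1/48)/(1/6) = 1/8;  -(1/48)·log₂(1/8) = 0.0625
  (P=1,Q=2): P(P|Q) = (7/96)/(7/12) = 1/8;  -(7/96)·log₂(1/8) = 0.2188
  (P=2,Q=0): P(P|Q) = (5/32)/(1/4) = 5/8;  -(5/32)·log₂(5/8) = 0.1059
  (P=2,Q=1): P(P|Q) = (5/48)/(1/6) = 5/8;  -(5/48)·log₂(5/8) = 0.0706
  (P=2,Q=2): P(P|Q) = (35/96)/(7/12) = 5/8;  -(35/96)·log₂(5/8) = 0.2472
H(P|Q) = 0.1250 + 0.0833 + 0.2917 + 0.0938 + 0.0625 + 0.2188 + 0.1059 + 0.0706 + 0.2472
  = 1.2988 bits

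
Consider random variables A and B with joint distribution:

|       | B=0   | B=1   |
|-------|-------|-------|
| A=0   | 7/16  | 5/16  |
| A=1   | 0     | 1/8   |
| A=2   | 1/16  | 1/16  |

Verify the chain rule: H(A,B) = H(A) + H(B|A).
Left side:
H(A,B) = -[(7/16)·log₂(7/16) + (5/16)·log₂(5/16) + (1/8)·log₂(1/8) + (1/16)·log₂(1/16) + (1/16)·log₂(1/16)]
  = 0.5218 + 0.5244 + 0.3750 + 0.2500 + 0.2500
  = 1.9212 bits

Right side:
Marginal P(A) (row sums):
  P(A=0) = 7/16 + 5/16 = 3/4
  P(A=1) = 0 + 1/8 = 1/8
  P(A=2) = 1/16 + 1/16 = 1/8
H(A) = -[(3/4)·log₂(3/4) + (1/8)·log₂(1/8) + (1/8)·log₂(1/8)]
  = 0.3113 + 0.3750 + 0.3750
  = 1.0613 bits
H(B|A) = -Σ P(A,B)·log₂ P(B|A), where P(B|A) = P(A,B) / P(A)
  (cells with P(A,B) = 0 contribute 0)
  (A=0,B=0): P(B|A) = (7/16)/(3/4) = 7/12;  -(7/16)·log₂(7/12) = 0.3402
  (A=0,B=1): P(B|A) = (5/16)/(3/4) = 5/12;  -(5/16)·log₂(5/12) = 0.3947
  (A=1,B=1): P(B|A) = (1/8)/(1/8) = 1;  -(1/8)·log₂(1) = 0.0000
  (A=2,B=0): P(B|A) = (1/16)/(1/8) = 1/2;  -(1/16)·log₂(1/2) = 0.0625
  (A=2,B=1): P(B|A) = (1/16)/(1/8) = 1/2;  -(1/16)·log₂(1/2) = 0.0625
H(B|A) = 0.3402 + 0.3947 + 0.0000 + 0.0625 + 0.0625
  = 0.8599 bits
H(A) + H(B|A) = 1.0613 + 0.8599 = 1.9212 bits

Both sides equal 1.9212 bits, so the chain rule holds ✓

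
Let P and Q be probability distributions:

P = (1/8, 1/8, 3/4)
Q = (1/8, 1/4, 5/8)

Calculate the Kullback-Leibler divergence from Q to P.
D(P||Q) = Σ P(i) log₂(P(i)/Q(i))
  i=0: (1/8) × log₂((1/8)/(1/8)) = (1/8) × log₂(1) = 0.0000
  i=1: (1/8) × log₂((1/8)/(1/4)) = (1/8) × log₂(1/2) = -0.1250
  i=2: (3/4) × log₂((3/4)/(5/8)) = (3/4) × log₂(6/5) = 0.1973
D(P||Q) = 0.0000 - 0.1250 + 0.1973
  = 0.0723 bits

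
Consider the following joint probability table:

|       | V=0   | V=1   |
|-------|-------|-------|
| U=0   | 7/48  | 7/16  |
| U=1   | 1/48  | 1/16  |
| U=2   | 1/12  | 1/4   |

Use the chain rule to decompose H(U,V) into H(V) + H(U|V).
By the chain rule: H(U,V) = H(V) + H(U|V)

Marginal P(V) (column sums):
  P(V=0) = 7/48 + 1/48 + 1/12 = 1/4
  P(V=1) = 7/16 + 1/16 + 1/4 = 3/4
H(V) = -[(1/4)·log₂(1/4) + (3/4)·log₂(3/4)]
  = 0.5000 + 0.3113
  = 0.8113 bits
H(U|V) = -Σ P(U,V)·log₂ P(U|V), where P(U|V) = P(U,V) / P(V)
  (U=0,V=0): P(U|V) = (7/48)/(1/4) = 7/12;  -(7/48)·log₂(7/12) = 0.1134
  (U=0,V=1): P(U|V) = (7/16)/(3/4) = 7/12;  -(7/16)·log₂(7/12) = 0.3402
  (U=1,V=0): P(U|V) = (1/48)/(1/4) = 1/12;  -(1/48)·log₂(1/12) = 0.0747
  (U=1,V=1): P(U|V) = (1/16)/(3/4) = 1/12;  -(1/16)·log₂(1/12) = 0.2241
  (U=2,V=0): P(U|V) = (1/12)/(1/4) = 1/3;  -(1/12)·log₂(1/3) = 0.1321
  (U=2,V=1): P(U|V) = (1/4)/(3/4) = 1/3;  -(1/4)·log₂(1/3) = 0.3962
H(U|V) = 0.1134 + 0.3402 + 0.0747 + 0.2241 + 0.1321 + 0.3962
  = 1.2807 bits

H(U,V) = H(V) + H(U|V) = 0.8113 + 1.2807 = 2.0920 bits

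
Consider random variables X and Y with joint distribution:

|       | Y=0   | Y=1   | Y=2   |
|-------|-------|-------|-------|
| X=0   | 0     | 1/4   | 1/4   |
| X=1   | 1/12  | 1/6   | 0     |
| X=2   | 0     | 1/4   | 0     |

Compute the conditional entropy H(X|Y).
Marginal P(Y) (column sums):
  P(Y=0) = 0 + 1/12 + 0 = 1/12
  P(Y=1) = 1/4 + 1/6 + 1/4 = 2/3
  P(Y=2) = 1/4 + 0 + 0 = 1/4

H(X|Y) = -Σ P(X,Y)·log₂ P(X|Y), where P(X|Y) = P(X,Y) / P(Y)
  (cells with P(X,Y) = 0 contribute 0)
  (X=0,Y=1): P(X|Y) = (1/4)/(2/3) = 3/8;  -(1/4)·log₂(3/8) = 0.3538
  (X=0,Y=2): P(X|Y) = (1/4)/(1/4) = 1;  -(1/4)·log₂(1) = 0.0000
  (X=1,Y=0): P(X|Y) = (1/12)/(1/12) = 1;  -(1/12)·log₂(1) = 0.0000
  (X=1,Y=1): P(X|Y) = (1/6)/(2/3) = 1/4;  -(1/6)·log₂(1/4) = 0.3333
  (X=2,Y=1): P(X|Y) = (1/4)/(2/3) = 3/8;  -(1/4)·log₂(3/8) = 0.3538
H(X|Y) = 0.3538 + 0.0000 + 0.0000 + 0.3333 + 0.3538
  = 1.0409 bits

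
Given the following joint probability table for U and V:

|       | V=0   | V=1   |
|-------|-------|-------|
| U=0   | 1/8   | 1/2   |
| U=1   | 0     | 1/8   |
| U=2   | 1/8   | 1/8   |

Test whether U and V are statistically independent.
Marginal P(U) (row sums):
  P(U=0) = 1/8 + 1/2 = 5/8
  P(U=1) = 0 + 1/8 = 1/8
  P(U=2) = 1/8 + 1/8 = 1/4
Marginal P(V) (column sums):
  P(V=0) = 1/8 + 0 + 1/8 = 1/4
  P(V=1) = 1/2 + 1/8 + 1/8 = 3/4

U and V are independent iff P(U=i,V=j) = P(U=i)·P(V=j) for every cell.
  P(U=0)·P(V=0) = 5/8 × 1/4 = 5/32, but P(U=0,V=0) = 1/8 ✗

No, U and V are not independent. Quantitatively, I(U;V) > 0:

H(U) = -[(5/8)·log₂(5/8) + (1/8)·log₂(1/8) + (1/4)·log₂(1/4)]
  = 0.4238 + 0.3750 + 0.5000
  = 1.2988 bits
H(V) = -[(1/4)·log₂(1/4) + (3/4)·log₂(3/4)]
  = 0.5000 + 0.3113
  = 0.8113 bits
H(U,V) = -[(1/8)·log₂(1/8) + (1/2)·log₂(1/2) + (1/8)·log₂(1/8) + (1/8)·log₂(1/8) + (1/8)·log₂(1/8)]
  = 0.3750 + 0.5000 + 0.3750 + 0.3750 + 0.3750
  = 2.0000 bits
I(U;V) = H(U) + H(V) - H(U,V) = 1.2988 + 0.8113 - 2.0000 = 0.1101 bits > 0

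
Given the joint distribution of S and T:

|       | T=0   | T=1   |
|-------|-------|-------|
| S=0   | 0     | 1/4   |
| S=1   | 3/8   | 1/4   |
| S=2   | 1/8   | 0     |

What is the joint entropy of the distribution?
H(S,T) = -Σ P(S,T) log₂ P(S,T), summed over the non-zero cells:
H(S,T) = -[(1/4)·log₂(1/4) + (3/8)·log₂(3/8) + (1/4)·log₂(1/4) + (1/8)·log₂(1/8)]
  = 0.5000 + 0.5306 + 0.5000 + 0.3750
  = 1.9056 bits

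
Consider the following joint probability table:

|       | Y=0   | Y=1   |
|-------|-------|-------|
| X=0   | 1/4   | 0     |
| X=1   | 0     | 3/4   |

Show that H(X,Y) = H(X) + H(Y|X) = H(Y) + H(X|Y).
Marginal P(X) (row sums):
  P(X=0) = 1/4 + 0 = 1/4
  P(X=1) = 0 + 3/4 = 3/4
Marginal P(Y) (column sums):
  P(Y=0) = 1/4 + 0 = 1/4
  P(Y=1) = 0 + 3/4 = 3/4

Decomposition 1: H(X) + H(Y|X)
H(X) = -[(1/4)·log₂(1/4) + (3/4)·log₂(3/4)]
  = 0.5000 + 0.3113
  = 0.8113 bits
H(Y|X) = -Σ P(X,Y)·log₂ P(Y|X), where P(Y|X) = P(X,Y) / P(X)
  (cells with P(X,Y) = 0 contribute 0)
  (X=0,Y=0): P(Y|X) = (1/4)/(1/4) = 1;  -(1/4)·log₂(1) = 0.0000
  (X=1,Y=1): P(Y|X) = (3/4)/(3/4) = 1;  -(3/4)·log₂(1) = 0.0000
H(Y|X) = 0.0000 + 0.0000
  = 0.0000 bits
H(X) + H(Y|X) = 0.8113 + 0.0000 = 0.8113 bits

Decomposition 2: H(Y) + H(X|Y)
H(Y) = -[(1/4)·log₂(1/4) + (3/4)·log₂(3/4)]
  = 0.5000 + 0.3113
  = 0.8113 bits
H(X|Y) = -Σ P(X,Y)·log₂ P(X|Y), where P(X|Y) = P(X,Y) / P(Y)
  (cells with P(X,Y) = 0 contribute 0)
  (X=0,Y=0): P(X|Y) = (1/4)/(1/4) = 1;  -(1/4)·log₂(1) = 0.0000
  (X=1,Y=1): P(X|Y) = (3/4)/(3/4) = 1;  -(3/4)·log₂(1) = 0.0000
H(X|Y) = 0.0000 + 0.0000
  = 0.0000 bits
H(Y) + H(X|Y) = 0.8113 + 0.0000 = 0.8113 bits

Direct computation of the joint entropy:
H(X,Y) = -[(1/4)·log₂(1/4) + (3/4)·log₂(3/4)]
  = 0.5000 + 0.3113
  = 0.8113 bits

All three agree: H(X,Y) = 0.8113 bits ✓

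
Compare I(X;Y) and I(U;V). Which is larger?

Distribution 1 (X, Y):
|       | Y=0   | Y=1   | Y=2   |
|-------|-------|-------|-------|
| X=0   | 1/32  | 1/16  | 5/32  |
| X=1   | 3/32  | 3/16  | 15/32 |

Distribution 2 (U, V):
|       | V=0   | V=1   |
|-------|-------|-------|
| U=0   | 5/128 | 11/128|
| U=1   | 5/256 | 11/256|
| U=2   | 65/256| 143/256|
Distribution 1 (X, Y):
Marginal P(X) (row sums):
  P(X=0) = 1/32 + 1/16 + 5/32 = 1/4
  P(X=1) = 3/32 + 3/16 + 15/32 = 3/4
Marginal P(Y) (column sums):
  P(Y=0) = 1/32 + 3/32 = 1/8
  P(Y=1) = 1/16 + 3/16 = 1/4
  P(Y=2) = 5/32 + 15/32 = 5/8

H(X) = -[(1/4)·log₂(1/4) + (3/4)·log₂(3/4)]
  = 0.5000 + 0.3113
  = 0.8113 bits
H(Y) = -[(1/8)·log₂(1/8) + (1/4)·log₂(1/4) + (5/8)·log₂(5/8)]
  = 0.3750 + 0.5000 + 0.4238
  = 1.2988 bits
H(X,Y) = -[(1/32)·log₂(1/32) + (1/16)·log₂(1/16) + (5/32)·log₂(5/32) + (3/32)·log₂(3/32) + (3/16)·log₂(3/16) + (15/32)·log₂(15/32)]
  = 0.1563 + 0.2500 + 0.4184 + 0.3202 + 0.4528 + 0.5124
  = 2.1101 bits

I(X;Y) = H(X) + H(Y) - H(X,Y)
  = 0.8113 + 1.2988 - 2.1101
  = 0.0000 bits

Distribution 2 (U, V):
Marginal P(U) (row sums):
  P(U=0) = 5/128 + 11/128 = 1/8
  P(U=1) = 5/256 + 11/256 = 1/16
  P(U=2) = 65/256 + 143/256 = 13/16
Marginal P(V) (column sums):
  P(V=0) = 5/128 + 5/256 + 65/256 = 5/16
  P(V=1) = 11/128 + 11/256 + 143/256 = 11/16

H(U) = -[(1/8)·log₂(1/8) + (1/16)·log₂(1/16) + (13/16)·log₂(13/16)]
  = 0.3750 + 0.2500 + 0.2434
  = 0.8684 bits
H(V) = -[(5/16)·log₂(5/16) + (11/16)·log₂(11/16)]
  = 0.5244 + 0.3716
  = 0.8960 bits
H(U,V) = -[(5/128)·log₂(5/128) + (11/128)·log₂(11/128) + (5/256)·log₂(5/256) + (11/256)·log₂(11/256) + (65/256)·log₂(65/256) + (143/256)·log₂(143/256)]
  = 0.1827 + 0.3043 + 0.1109 + 0.1951 + 0.5021 + 0.4693
  = 1.7644 bits

I(U;V) = H(U) + H(V) - H(U,V)
  = 0.8684 + 0.8960 - 1.7644
  = 0.0000 bits

Both joint tables factor as the product of their marginals, so I(X;Y) = I(U;V) = 0 bits: neither is larger (both pairs are independent).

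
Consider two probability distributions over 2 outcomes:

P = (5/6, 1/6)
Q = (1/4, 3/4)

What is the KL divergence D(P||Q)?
D(P||Q) = Σ P(i) log₂(P(i)/Q(i))
  i=0: (5/6) × log₂((5/6)/(1/4)) = (5/6) × log₂(10/3) = 1.4475
  i=1: (1/6) × log₂((1/6)/(3/4)) = (1/6) × log₂(2/9) = -0.3617
D(P||Q) = 1.4475 - 0.3617
  = 1.0858 bits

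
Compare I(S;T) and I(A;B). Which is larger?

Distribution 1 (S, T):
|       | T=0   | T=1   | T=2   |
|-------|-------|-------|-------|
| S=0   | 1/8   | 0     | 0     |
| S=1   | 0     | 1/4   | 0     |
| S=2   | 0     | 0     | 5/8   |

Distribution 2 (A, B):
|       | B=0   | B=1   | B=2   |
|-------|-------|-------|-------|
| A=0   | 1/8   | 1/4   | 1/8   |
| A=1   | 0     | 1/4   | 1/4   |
Distribution 1 (S, T):
Marginal P(S) (row sums):
  P(S=0) = 1/8 + 0 + 0 = 1/8
  P(S=1) = 0 + 1/4 + 0 = 1/4
  P(S=2) = 0 + 0 + 5/8 = 5/8
Marginal P(T) (column sums):
  P(T=0) = 1/8 + 0 + 0 = 1/8
  P(T=1) = 0 + 1/4 + 0 = 1/4
  P(T=2) = 0 + 0 + 5/8 = 5/8

H(S) = -[(1/8)·log₂(1/8) + (1/4)·log₂(1/4) + (5/8)·log₂(5/8)]
  = 0.3750 + 0.5000 + 0.4238
  = 1.2988 bits
H(T) = -[(1/8)·log₂(1/8) + (1/4)·log₂(1/4) + (5/8)·log₂(5/8)]
  = 0.3750 + 0.5000 + 0.4238
  = 1.2988 bits
H(S,T) = -[(1/8)·log₂(1/8) + (1/4)·log₂(1/4) + (5/8)·log₂(5/8)]
  = 0.3750 + 0.5000 + 0.4238
  = 1.2988 bits

I(S;T) = H(S) + H(T) - H(S,T)
  = 1.2988 + 1.2988 - 1.2988
  = 1.2988 bits

Distribution 2 (A, B):
Marginal P(A) (row sums):
  P(A=0) = 1/8 + 1/4 + 1/8 = 1/2
  P(A=1) = 0 + 1/4 + 1/4 = 1/2
Marginal P(B) (column sums):
  P(B=0) = 1/8 + 0 = 1/8
  P(B=1) = 1/4 + 1/4 = 1/2
  P(B=2) = 1/8 + 1/4 = 3/8

H(A) = -[(1/2)·log₂(1/2) + (1/2)·log₂(1/2)]
  = 0.5000 + 0.5000
  = 1.0000 bits
H(B) = -[(1/8)·log₂(1/8) + (1/2)·log₂(1/2) + (3/8)·log₂(3/8)]
  = 0.3750 + 0.5000 + 0.5306
  = 1.4056 bits
H(A,B) = -[(1/8)·log₂(1/8) + (1/4)·log₂(1/4) + (1/8)·log₂(1/8) + (1/4)·log₂(1/4) + (1/4)·log₂(1/4)]
  = 0.3750 + 0.5000 + 0.3750 + 0.5000 + 0.5000
  = 2.2500 bits

I(A;B) = H(A) + H(B) - H(A,B)
  = 1.0000 + 1.4056 - 2.2500
  = 0.1556 bits

I(S;T) = 1.2988 bits > I(A;B) = 0.1556 bits, so (S, T) has the higher mutual information (stronger dependence).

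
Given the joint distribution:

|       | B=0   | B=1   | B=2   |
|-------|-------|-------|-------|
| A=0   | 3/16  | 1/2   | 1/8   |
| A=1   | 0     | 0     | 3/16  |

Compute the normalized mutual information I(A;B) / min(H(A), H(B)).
Marginal P(A) (row sums):
  P(A=0) = 3/16 + 1/2 + 1/8 = 13/16
  P(A=1) = 0 + 0 + 3/16 = 3/16
Marginal P(B) (column sums):
  P(B=0) = 3/16 + 0 = 3/16
  P(B=1) = 1/2 + 0 = 1/2
  P(B=2) = 1/8 + 3/16 = 5/16

H(A) = -[(13/16)·log₂(13/16) + (3/16)·log₂(3/16)]
  = 0.2434 + 0.4528
  = 0.6962 bits
H(B) = -[(3/16)·log₂(3/16) + (1/2)·log₂(1/2) + (5/16)·log₂(5/16)]
  = 0.4528 + 0.5000 + 0.5244
  = 1.4772 bits
H(A,B) = -[(3/16)·log₂(3/16) + (1/2)·log₂(1/2) + (1/8)·log₂(1/8) + (3/16)·log₂(3/16)]
  = 0.4528 + 0.5000 + 0.3750 + 0.4528
  = 1.7806 bits

I(A;B) = H(A) + H(B) - H(A,B)
  = 0.6962 + 1.4772 - 1.7806
  = 0.3928 bits

min(H(A), H(B)) = min(0.6962, 1.4772) = 0.6962 bits
Normalized MI = 0.3928 / 0.6962 = 0.5642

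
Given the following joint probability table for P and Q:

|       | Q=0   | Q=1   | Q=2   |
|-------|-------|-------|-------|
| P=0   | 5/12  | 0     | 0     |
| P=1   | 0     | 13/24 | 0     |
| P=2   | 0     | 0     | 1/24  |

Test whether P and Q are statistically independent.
Marginal P(P) (row sums):
  P(P=0) = 5/12 + 0 + 0 = 5/12
  P(P=1) = 0 + 13/24 + 0 = 13/24
  P(P=2) = 0 + 0 + 1/24 = 1/24
Marginal P(Q) (column sums):
  P(Q=0) = 5/12 + 0 + 0 = 5/12
  P(Q=1) = 0 + 13/24 + 0 = 13/24
  P(Q=2) = 0 + 0 + 1/24 = 1/24

P and Q are independent iff P(P=i,Q=j) = P(P=i)·P(Q=j) for every cell.
  P(P=0)·P(Q=0) = 5/12 × 5/12 = 25/144, but P(P=0,Q=0) = 5/12 ✗

No, P and Q are not independent. Quantitatively, I(P;Q) > 0:

H(P) = -[(5/12)·log₂(5/12) + (13/24)·log₂(13/24) + (1/24)·log₂(1/24)]
  = 0.5263 + 0.4791 + 0.1910
  = 1.1964 bits
H(Q) = -[(5/12)·log₂(5/12) + (13/24)·log₂(13/24) + (1/24)·log₂(1/24)]
  = 0.5263 + 0.4791 + 0.1910
  = 1.1964 bits
H(P,Q) = -[(5/12)·log₂(5/12) + (13/24)·log₂(13/24) + (1/24)·log₂(1/24)]
  = 0.5263 + 0.4791 + 0.1910
  = 1.1964 bits
I(P;Q) = H(P) + H(Q) - H(P,Q) = 1.1964 + 1.1964 - 1.1964 = 1.1964 bits > 0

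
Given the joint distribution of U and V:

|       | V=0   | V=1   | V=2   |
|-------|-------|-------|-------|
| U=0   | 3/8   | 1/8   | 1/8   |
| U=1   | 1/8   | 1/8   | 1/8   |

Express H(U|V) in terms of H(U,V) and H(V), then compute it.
H(U|V) = H(U,V) - H(V)

Marginal P(V) (column sums):
  P(V=0) = 3/8 + 1/8 = 1/2
  P(V=1) = 1/8 + 1/8 = 1/4
  P(V=2) = 1/8 + 1/8 = 1/4

H(U,V) = -[(3/8)·log₂(3/8) + (1/8)·log₂(1/8) + (1/8)·log₂(1/8) + (1/8)·log₂(1/8) + (1/8)·log₂(1/8) + (1/8)·log₂(1/8)]
  = 0.5306 + 0.3750 + 0.3750 + 0.3750 + 0.3750 + 0.3750
  = 2.4056 bits
H(V) = -[(1/2)·log₂(1/2) + (1/4)·log₂(1/4) + (1/4)·log₂(1/4)]
  = 0.5000 + 0.5000 + 0.5000
  = 1.5000 bits

H(U|V) = 2.4056 - 1.5000 = 0.9056 bits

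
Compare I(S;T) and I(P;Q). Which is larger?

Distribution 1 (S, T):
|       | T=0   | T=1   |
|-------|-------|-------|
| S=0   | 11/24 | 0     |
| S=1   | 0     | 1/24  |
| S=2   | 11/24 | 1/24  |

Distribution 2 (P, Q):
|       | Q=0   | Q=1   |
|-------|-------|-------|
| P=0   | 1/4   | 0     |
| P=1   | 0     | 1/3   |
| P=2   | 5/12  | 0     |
Distribution 1 (S, T):
Marginal P(S) (row sums):
  P(S=0) = 11/24 + 0 = 11/24
  P(S=1) = 0 + 1/24 = 1/24
  P(S=2) = 11/24 + 1/24 = 1/2
Marginal P(T) (column sums):
  P(T=0) = 11/24 + 0 + 11/24 = 11/12
  P(T=1) = 0 + 1/24 + 1/24 = 1/12

H(S) = -[(11/24)·log₂(11/24) + (1/24)·log₂(1/24) + (1/2)·log₂(1/2)]
  = 0.5159 + 0.1910 + 0.5000
  = 1.2069 bits
H(T) = -[(11/12)·log₂(11/12) + (1/12)·log₂(1/12)]
  = 0.1151 + 0.2987
  = 0.4138 bits
H(S,T) = -[(11/24)·log₂(11/24) + (1/24)·log₂(1/24) + (11/24)·log₂(11/24) + (1/24)·log₂(1/24)]
  = 0.5159 + 0.1910 + 0.5159 + 0.1910
  = 1.4138 bits

I(S;T) = H(S) + H(T) - H(S,T)
  = 1.2069 + 0.4138 - 1.4138
  = 0.2069 bits

Distribution 2 (P, Q):
Marginal P(P) (row sums):
  P(P=0) = 1/4 + 0 = 1/4
  P(P=1) = 0 + 1/3 = 1/3
  P(P=2) = 5/12 + 0 = 5/12
Marginal P(Q) (column sums):
  P(Q=0) = 1/4 + 0 + 5/12 = 2/3
  P(Q=1) = 0 + 1/3 + 0 = 1/3

H(P) = -[(1/4)·log₂(1/4) + (1/3)·log₂(1/3) + (5/12)·log₂(5/12)]
  = 0.5000 + 0.5283 + 0.5263
  = 1.5546 bits
H(Q) = -[(2/3)·log₂(2/3) + (1/3)·log₂(1/3)]
  = 0.3900 + 0.5283
  = 0.9183 bits
H(P,Q) = -[(1/4)·log₂(1/4) + (1/3)·log₂(1/3) + (5/12)·log₂(5/12)]
  = 0.5000 + 0.5283 + 0.5263
  = 1.5546 bits

I(P;Q) = H(P) + H(Q) - H(P,Q)
  = 1.5546 + 0.9183 - 1.5546
  = 0.9183 bits

I(P;Q) = 0.9183 bits > I(S;T) = 0.2069 bits, so (P, Q) has the higher mutual information (stronger dependence).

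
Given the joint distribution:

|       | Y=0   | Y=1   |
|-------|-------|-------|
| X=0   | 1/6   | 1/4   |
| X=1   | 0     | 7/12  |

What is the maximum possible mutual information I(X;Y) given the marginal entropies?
The upper bound on mutual information is I(X;Y) ≤ min(H(X), H(Y)).

Marginal P(X) (row sums):
  P(X=0) = 1/6 + 1/4 = 5/12
  P(X=1) = 0 + 7/12 = 7/12
Marginal P(Y) (column sums):
  P(Y=0) = 1/6 + 0 = 1/6
  P(Y=1) = 1/4 + 7/12 = 5/6

H(X) = -[(5/12)·log₂(5/12) + (7/12)·log₂(7/12)]
  = 0.5263 + 0.4536
  = 0.9799 bits
H(Y) = -[(1/6)·log₂(1/6) + (5/6)·log₂(5/6)]
  = 0.4308 + 0.2192
  = 0.6500 bits

Maximum possible I(X;Y) = min(0.9799, 0.6500) = 0.6500 bits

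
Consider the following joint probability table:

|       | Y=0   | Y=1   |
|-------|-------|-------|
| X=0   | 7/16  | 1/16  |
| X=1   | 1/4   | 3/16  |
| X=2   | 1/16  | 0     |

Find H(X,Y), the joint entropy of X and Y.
H(X,Y) = -Σ P(X,Y) log₂ P(X,Y), summed over the non-zero cells:
H(X,Y) = -[(7/16)·log₂(7/16) + (1/16)·log₂(1/16) + (1/4)·log₂(1/4) + (3/16)·log₂(3/16) + (1/16)·log₂(1/16)]
  = 0.5218 + 0.2500 + 0.5000 + 0.4528 + 0.2500
  = 1.9746 bits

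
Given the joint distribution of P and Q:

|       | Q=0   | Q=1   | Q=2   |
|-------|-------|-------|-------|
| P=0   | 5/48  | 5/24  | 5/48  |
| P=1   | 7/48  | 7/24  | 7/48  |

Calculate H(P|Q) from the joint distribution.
Marginal P(Q) (column sums):
  P(Q=0) = 5/48 + 7/48 = 1/4
  P(Q=1) = 5/24 + 7/24 = 1/2
  P(Q=2) = 5/48 + 7/48 = 1/4

H(P|Q) = -Σ P(P,Q)·log₂ P(P|Q), where P(P|Q) = P(P,Q) / P(Q)
  (P=0,Q=0): P(P|Q) = (5/48)/(1/4) = 5/12;  -(5/48)·log₂(5/12) = 0.1316
  (P=0,Q=1): P(P|Q) = (5/24)/(1/2) = 5/12;  -(5/24)·log₂(5/12) = 0.2631
  (P=0,Q=2): P(P|Q) = (5/48)/(1/4) = 5/12;  -(5/48)·log₂(5/12) = 0.1316
  (P=1,Q=0): P(P|Q) = (7/48)/(1/4) = 7/12;  -(7/48)·log₂(7/12) = 0.1134
  (P=1,Q=1): P(P|Q) = (7/24)/(1/2) = 7/12;  -(7/24)·log₂(7/12) = 0.2268
  (P=1,Q=2): P(P|Q) = (7/48)/(1/4) = 7/12;  -(7/48)·log₂(7/12) = 0.1134
H(P|Q) = 0.1316 + 0.2631 + 0.1316 + 0.1134 + 0.2268 + 0.1134
  = 0.9799 bits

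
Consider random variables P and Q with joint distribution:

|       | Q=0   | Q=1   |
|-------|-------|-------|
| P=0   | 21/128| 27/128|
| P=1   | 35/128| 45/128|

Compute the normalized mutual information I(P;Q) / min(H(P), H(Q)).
Marginal P(P) (row sums):
  P(P=0) = 21/128 + 27/128 = 3/8
  P(P=1) = 35/128 + 45/128 = 5/8
Marginal P(Q) (column sums):
  P(Q=0) = 21/128 + 35/128 = 7/16
  P(Q=1) = 27/128 + 45/128 = 9/16

H(P) = -[(3/8)·log₂(3/8) + (5/8)·log₂(5/8)]
  = 0.5306 + 0.4238
  = 0.9544 bits
H(Q) = -[(7/16)·log₂(7/16) + (9/16)·log₂(9/16)]
  = 0.5218 + 0.4669
  = 0.9887 bits
H(P,Q) = -[(21/128)·log₂(21/128) + (27/128)·log₂(27/128) + (35/128)·log₂(35/128) + (45/128)·log₂(45/128)]
  = 0.4278 + 0.4736 + 0.5115 + 0.5302
  = 1.9431 bits

I(P;Q) = H(P) + H(Q) - H(P,Q)
  = 0.9544 + 0.9887 - 1.9431
  = 0.0000 bits

min(H(P), H(Q)) = min(0.9544, 0.9887) = 0.9544 bits
Normalized MI = 0.0000 / 0.9544 = 0.0000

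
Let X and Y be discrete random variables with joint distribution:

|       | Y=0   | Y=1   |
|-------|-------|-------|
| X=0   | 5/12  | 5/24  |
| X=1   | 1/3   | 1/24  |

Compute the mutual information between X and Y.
Marginal P(X) (row sums):
  P(X=0) = 5/12 + 5/24 = 5/8
  P(X=1) = 1/3 + 1/24 = 3/8
Marginal P(Y) (column sums):
  P(Y=0) = 5/12 + 1/3 = 3/4
  P(Y=1) = 5/24 + 1/24 = 1/4

H(X) = -[(5/8)·log₂(5/8) + (3/8)·log₂(3/8)]
  = 0.4238 + 0.5306
  = 0.9544 bits
H(Y) = -[(3/4)·log₂(3/4) + (1/4)·log₂(1/4)]
  = 0.3113 + 0.5000
  = 0.8113 bits
H(X,Y) = -[(5/12)·log₂(5/12) + (5/24)·log₂(5/24) + (1/3)·log₂(1/3) + (1/24)·log₂(1/24)]
  = 0.5263 + 0.4715 + 0.5283 + 0.1910
  = 1.7171 bits

I(X;Y) = H(X) + H(Y) - H(X,Y)
  = 0.9544 + 0.8113 - 1.7171
  = 0.0486 bits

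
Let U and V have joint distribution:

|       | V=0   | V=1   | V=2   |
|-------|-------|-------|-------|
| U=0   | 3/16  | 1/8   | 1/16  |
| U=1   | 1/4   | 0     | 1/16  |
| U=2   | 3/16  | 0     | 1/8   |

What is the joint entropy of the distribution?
H(U,V) = -Σ P(U,V) log₂ P(U,V), summed over the non-zero cells:
H(U,V) = -[(3/16)·log₂(3/16) + (1/8)·log₂(1/8) + (1/16)·log₂(1/16) + (1/4)·log₂(1/4) + (1/16)·log₂(1/16) + (3/16)·log₂(3/16) + (1/8)·log₂(1/8)]
  = 0.4528 + 0.3750 + 0.2500 + 0.5000 + 0.2500 + 0.4528 + 0.3750
  = 2.6556 bits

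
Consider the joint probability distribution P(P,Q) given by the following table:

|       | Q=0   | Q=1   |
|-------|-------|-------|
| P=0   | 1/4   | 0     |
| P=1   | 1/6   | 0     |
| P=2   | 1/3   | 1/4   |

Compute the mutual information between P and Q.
Marginal P(P) (row sums):
  P(P=0) = 1/4 + 0 = 1/4
  P(P=1) = 1/6 + 0 = 1/6
  P(P=2) = 1/3 + 1/4 = 7/12
Marginal P(Q) (column sums):
  P(Q=0) = 1/4 + 1/6 + 1/3 = 3/4
  P(Q=1) = 0 + 0 + 1/4 = 1/4

H(P) = -[(1/4)·log₂(1/4) + (1/6)·log₂(1/6) + (7/12)·log₂(7/12)]
  = 0.5000 + 0.4308 + 0.4536
  = 1.3844 bits
H(Q) = -[(3/4)·log₂(3/4) + (1/4)·log₂(1/4)]
  = 0.3113 + 0.5000
  = 0.8113 bits
H(P,Q) = -[(1/4)·log₂(1/4) + (1/6)·log₂(1/6) + (1/3)·log₂(1/3) + (1/4)·log₂(1/4)]
  = 0.5000 + 0.4308 + 0.5283 + 0.5000
  = 1.9591 bits

I(P;Q) = H(P) + H(Q) - H(P,Q)
  = 1.3844 + 0.8113 - 1.9591
  = 0.2366 bits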